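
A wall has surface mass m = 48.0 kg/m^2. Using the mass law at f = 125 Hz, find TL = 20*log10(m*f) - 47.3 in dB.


m * f = 48.0 * 125 = 6000
20*log10(6000) = 75.563 dB
TL = 75.563 - 47.3 = 28.263 dB


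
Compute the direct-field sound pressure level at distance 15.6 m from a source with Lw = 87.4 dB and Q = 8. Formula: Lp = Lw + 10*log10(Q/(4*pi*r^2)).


4*pi*r^2 = 4*pi*15.6^2 = 3058.15 m^2
Q / (4*pi*r^2) = 8 / 3058.15 = 0.00261596
Lp = 87.4 + 10*log10(0.00261596) = 61.576 dB


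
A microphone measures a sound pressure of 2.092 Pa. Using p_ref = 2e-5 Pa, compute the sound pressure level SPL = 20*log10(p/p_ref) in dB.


p / p_ref = 2.092 / 2e-5 = 104600
SPL = 20 * log10(104600) = 100.39 dB


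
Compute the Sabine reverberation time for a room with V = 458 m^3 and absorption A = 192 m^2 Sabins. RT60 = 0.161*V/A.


RT60 = 0.161 * 458 / 192 = 0.38405 s


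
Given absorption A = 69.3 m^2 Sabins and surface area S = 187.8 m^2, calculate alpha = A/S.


Absorption coefficient = absorbed power / incident power
alpha = A / S = 69.3 / 187.8 = 0.36901


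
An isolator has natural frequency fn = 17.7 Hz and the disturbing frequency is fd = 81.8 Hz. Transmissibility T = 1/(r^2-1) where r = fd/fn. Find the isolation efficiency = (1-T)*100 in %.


r = 81.8 / 17.7 = 4.62147
r^2 - 1 = 4.62147^2 - 1 = 20.358
T = 1/20.358 = 0.0491207
Efficiency = (1 - 0.0491207)*100 = 95.088 %


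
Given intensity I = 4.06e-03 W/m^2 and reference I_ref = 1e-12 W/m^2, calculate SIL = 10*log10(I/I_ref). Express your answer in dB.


I / I_ref = 4.06e-03 / 1e-12 = 4.06e+09
SIL = 10 * log10(4.06e+09) = 96.085 dB


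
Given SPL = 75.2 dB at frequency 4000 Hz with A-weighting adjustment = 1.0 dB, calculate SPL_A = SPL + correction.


A-weighting table: 4000 Hz -> 1.0 dB correction
SPL_A = SPL + correction = 75.2 + (1.0) = 76.2 dBA


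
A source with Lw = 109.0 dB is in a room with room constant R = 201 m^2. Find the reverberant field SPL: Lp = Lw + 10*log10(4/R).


4/R = 4/201 = 0.0199005
Lp = 109.0 + 10*log10(0.0199005) = 91.989 dB


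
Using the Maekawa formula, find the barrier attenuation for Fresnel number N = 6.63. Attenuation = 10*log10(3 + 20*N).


3 + 20*N = 3 + 20*6.63 = 135.6
Att = 10*log10(135.6) = 21.323 dB


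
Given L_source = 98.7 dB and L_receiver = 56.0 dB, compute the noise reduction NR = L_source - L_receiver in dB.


NR = L_source - L_receiver (difference between source and receiving room levels)
NR = 98.7 - 56.0 = 42.7 dB


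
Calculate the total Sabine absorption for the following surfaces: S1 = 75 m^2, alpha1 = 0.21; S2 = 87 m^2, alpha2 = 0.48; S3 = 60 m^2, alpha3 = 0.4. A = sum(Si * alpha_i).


75 * 0.21 = 15.75
87 * 0.48 = 41.76
60 * 0.4 = 24
A_total = 15.75 + 41.76 + 24 = 81.51 m^2


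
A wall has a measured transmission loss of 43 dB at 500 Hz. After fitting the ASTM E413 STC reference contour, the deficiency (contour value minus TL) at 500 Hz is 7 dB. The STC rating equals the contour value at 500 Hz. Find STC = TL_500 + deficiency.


By ASTM E413, STC = value of the fitted reference contour at 500 Hz.
Contour value at 500 Hz = TL_500 + deficiency = 43 + 7 = 50
STC = 50


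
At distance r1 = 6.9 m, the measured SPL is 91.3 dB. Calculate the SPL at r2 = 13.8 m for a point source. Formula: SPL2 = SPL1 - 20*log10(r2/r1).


r2/r1 = 13.8/6.9 = 2
Correction = 20*log10(2) = 6.0206 dB
SPL2 = 91.3 - 6.0206 = 85.279 dB


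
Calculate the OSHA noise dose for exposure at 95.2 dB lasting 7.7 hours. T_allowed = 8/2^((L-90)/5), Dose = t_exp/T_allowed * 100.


T_allowed = 8 / 2^((95.2 - 90)/5) = 3.89062 hr
Dose = 7.7 / 3.89062 * 100 = 197.91 %


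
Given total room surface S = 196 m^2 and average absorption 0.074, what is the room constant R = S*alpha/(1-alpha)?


R = 196 * 0.074 / (1 - 0.074) = 15.663 m^2


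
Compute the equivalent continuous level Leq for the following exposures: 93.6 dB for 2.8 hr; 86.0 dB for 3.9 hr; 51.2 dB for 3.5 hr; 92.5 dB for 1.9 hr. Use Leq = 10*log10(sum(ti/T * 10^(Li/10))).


T_total = 2.8 + 3.9 + 3.5 + 1.9 = 12.1 hr
(2.8/12.1) * 10^(93.6/10) = 5.30118e+08
(3.9/12.1) * 10^(86.0/10) = 1.28316e+08
(3.5/12.1) * 10^(51.2/10) = 38131.4
(1.9/12.1) * 10^(92.5/10) = 2.79234e+08
Sum = 5.30118e+08 + 1.28316e+08 + 38131.4 + 2.79234e+08 = 9.37706e+08
Leq = 10*log10(9.37706e+08) = 89.721 dB


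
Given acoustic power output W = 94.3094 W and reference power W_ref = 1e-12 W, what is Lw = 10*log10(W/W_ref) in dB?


W / W_ref = 94.3094 / 1e-12 = 9.43094e+13
Lw = 10 * log10(9.43094e+13) = 139.75 dB


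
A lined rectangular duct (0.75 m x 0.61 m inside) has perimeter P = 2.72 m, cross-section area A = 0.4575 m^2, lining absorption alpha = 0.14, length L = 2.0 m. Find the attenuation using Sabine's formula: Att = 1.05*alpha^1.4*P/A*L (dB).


alpha^1.4 = 0.14^1.4 = 0.0637645
Attenuation rate = 1.05 * alpha^1.4 * P / A
= 1.05 * 0.0637645 * 2.72 / 0.4575 = 0.398058 dB/m
Total Att = 0.398058 * 2.0 = 0.79612 dB


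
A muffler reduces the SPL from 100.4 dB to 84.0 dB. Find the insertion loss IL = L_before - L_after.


Insertion loss = SPL without muffler - SPL with muffler
IL = 100.4 - 84.0 = 16.4 dB


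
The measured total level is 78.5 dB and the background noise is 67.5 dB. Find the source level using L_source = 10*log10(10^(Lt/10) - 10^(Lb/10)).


10^(78.5/10) = 7.07946e+07
10^(67.5/10) = 5.62341e+06
Difference = 7.07946e+07 - 5.62341e+06 = 6.51712e+07
L_source = 10*log10(6.51712e+07) = 78.141 dB


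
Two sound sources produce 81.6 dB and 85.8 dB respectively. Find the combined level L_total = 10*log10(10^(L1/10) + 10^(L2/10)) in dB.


10^(81.6/10) = 1.44544e+08
10^(85.8/10) = 3.80189e+08
Sum = 1.44544e+08 + 3.80189e+08 = 5.24733e+08
L_total = 10*log10(5.24733e+08) = 87.199 dB


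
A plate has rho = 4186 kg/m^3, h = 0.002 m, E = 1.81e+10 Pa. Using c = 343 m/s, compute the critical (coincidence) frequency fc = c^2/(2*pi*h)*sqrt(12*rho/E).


12*rho/E = 12*4186/1.81e+10 = 2.77525e-06
sqrt(12*rho/E) = sqrt(2.77525e-06) = 0.00166591
c^2/(2*pi*h) = 343^2/(2*pi*0.002) = 9.36221e+06
fc = 9.36221e+06 * 0.00166591 = 15597 Hz


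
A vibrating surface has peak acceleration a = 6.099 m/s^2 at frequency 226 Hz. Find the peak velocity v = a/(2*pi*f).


omega = 2*pi*f = 2*pi*226 = 1420 rad/s
v = a / omega = 6.099 / 1420 = 0.0042951 m/s


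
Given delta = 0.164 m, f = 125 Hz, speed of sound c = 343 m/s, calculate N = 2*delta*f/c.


N = 2*delta*f/c = 2*delta/lambda, where lambda = c/f
lambda = 343 / 125 = 2.744 m
N = 2 * 0.164 / 2.744 = 0.11953


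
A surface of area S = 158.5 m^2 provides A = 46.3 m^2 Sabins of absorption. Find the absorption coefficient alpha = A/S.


Absorption coefficient = absorbed power / incident power
alpha = A / S = 46.3 / 158.5 = 0.29211


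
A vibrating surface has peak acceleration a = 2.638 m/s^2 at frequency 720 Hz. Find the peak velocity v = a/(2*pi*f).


omega = 2*pi*f = 2*pi*720 = 4523.89 rad/s
v = a / omega = 2.638 / 4523.89 = 0.00058313 m/s


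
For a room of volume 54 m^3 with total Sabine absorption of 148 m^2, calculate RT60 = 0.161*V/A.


RT60 = 0.161 * 54 / 148 = 0.058743 s


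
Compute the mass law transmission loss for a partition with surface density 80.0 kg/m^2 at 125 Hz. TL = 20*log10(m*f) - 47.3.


m * f = 80.0 * 125 = 10000
20*log10(10000) = 80 dB
TL = 80 - 47.3 = 32.7 dB


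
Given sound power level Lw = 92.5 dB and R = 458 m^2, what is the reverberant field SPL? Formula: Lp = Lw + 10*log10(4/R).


4/R = 4/458 = 0.00873362
Lp = 92.5 + 10*log10(0.00873362) = 71.912 dB


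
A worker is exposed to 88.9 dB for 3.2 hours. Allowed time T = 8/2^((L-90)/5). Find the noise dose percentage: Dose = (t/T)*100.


T_allowed = 8 / 2^((88.9 - 90)/5) = 9.31787 hr
Dose = 3.2 / 9.31787 * 100 = 34.343 %


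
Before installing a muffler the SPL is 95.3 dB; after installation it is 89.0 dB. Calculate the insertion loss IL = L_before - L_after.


Insertion loss = SPL without muffler - SPL with muffler
IL = 95.3 - 89.0 = 6.3 dB


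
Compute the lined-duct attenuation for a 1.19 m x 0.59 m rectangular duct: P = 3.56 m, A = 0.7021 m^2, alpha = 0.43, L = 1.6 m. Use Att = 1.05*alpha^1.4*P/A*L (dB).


alpha^1.4 = 0.43^1.4 = 0.3068
Attenuation rate = 1.05 * alpha^1.4 * P / A
= 1.05 * 0.3068 * 3.56 / 0.7021 = 1.63341 dB/m
Total Att = 1.63341 * 1.6 = 2.6135 dB


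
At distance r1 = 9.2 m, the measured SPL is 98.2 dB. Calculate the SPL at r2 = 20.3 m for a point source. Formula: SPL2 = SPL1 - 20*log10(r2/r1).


r2/r1 = 20.3/9.2 = 2.20652
Correction = 20*log10(2.20652) = 6.87416 dB
SPL2 = 98.2 - 6.87416 = 91.326 dB


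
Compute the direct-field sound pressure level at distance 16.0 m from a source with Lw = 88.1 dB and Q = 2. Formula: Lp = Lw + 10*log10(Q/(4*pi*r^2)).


4*pi*r^2 = 4*pi*16.0^2 = 3216.99 m^2
Q / (4*pi*r^2) = 2 / 3216.99 = 0.000621699
Lp = 88.1 + 10*log10(0.000621699) = 56.036 dB


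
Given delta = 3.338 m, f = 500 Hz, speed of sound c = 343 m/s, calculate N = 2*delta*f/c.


N = 2*delta*f/c = 2*delta/lambda, where lambda = c/f
lambda = 343 / 500 = 0.686 m
N = 2 * 3.338 / 0.686 = 9.7318


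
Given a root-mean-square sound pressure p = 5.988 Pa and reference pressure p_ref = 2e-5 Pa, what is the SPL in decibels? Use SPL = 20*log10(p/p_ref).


p / p_ref = 5.988 / 2e-5 = 299400
SPL = 20 * log10(299400) = 109.53 dB


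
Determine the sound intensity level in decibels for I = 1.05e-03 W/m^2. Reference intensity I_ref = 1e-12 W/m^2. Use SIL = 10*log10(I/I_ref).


I / I_ref = 1.05e-03 / 1e-12 = 1.05e+09
SIL = 10 * log10(1.05e+09) = 90.212 dB


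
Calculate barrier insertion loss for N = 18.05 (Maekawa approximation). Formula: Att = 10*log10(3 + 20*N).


3 + 20*N = 3 + 20*18.05 = 364
Att = 10*log10(364) = 25.611 dB


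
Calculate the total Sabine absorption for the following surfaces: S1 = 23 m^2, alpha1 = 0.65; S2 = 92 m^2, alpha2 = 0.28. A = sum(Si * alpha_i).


23 * 0.65 = 14.95
92 * 0.28 = 25.76
A_total = 14.95 + 25.76 = 40.71 m^2


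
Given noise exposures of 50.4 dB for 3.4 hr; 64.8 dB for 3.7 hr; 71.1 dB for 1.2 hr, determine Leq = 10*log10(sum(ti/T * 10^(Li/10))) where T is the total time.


T_total = 3.4 + 3.7 + 1.2 = 8.3 hr
(3.4/8.3) * 10^(50.4/10) = 44916
(3.7/8.3) * 10^(64.8/10) = 1.34624e+06
(1.2/8.3) * 10^(71.1/10) = 1.86253e+06
Sum = 44916 + 1.34624e+06 + 1.86253e+06 = 3.25369e+06
Leq = 10*log10(3.25369e+06) = 65.124 dB


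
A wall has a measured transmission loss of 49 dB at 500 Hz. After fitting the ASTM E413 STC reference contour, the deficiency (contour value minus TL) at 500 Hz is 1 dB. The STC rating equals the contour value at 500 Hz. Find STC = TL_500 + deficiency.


By ASTM E413, STC = value of the fitted reference contour at 500 Hz.
Contour value at 500 Hz = TL_500 + deficiency = 49 + 1 = 50
STC = 50


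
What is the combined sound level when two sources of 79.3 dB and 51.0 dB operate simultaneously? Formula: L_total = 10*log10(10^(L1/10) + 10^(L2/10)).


10^(79.3/10) = 8.51138e+07
10^(51.0/10) = 125893
Sum = 8.51138e+07 + 125893 = 8.52397e+07
L_total = 10*log10(8.52397e+07) = 79.306 dB


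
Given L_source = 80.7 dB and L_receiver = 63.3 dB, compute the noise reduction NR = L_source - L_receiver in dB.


NR = L_source - L_receiver (difference between source and receiving room levels)
NR = 80.7 - 63.3 = 17.4 dB


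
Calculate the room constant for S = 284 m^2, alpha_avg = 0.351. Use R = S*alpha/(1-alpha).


R = 284 * 0.351 / (1 - 0.351) = 153.6 m^2


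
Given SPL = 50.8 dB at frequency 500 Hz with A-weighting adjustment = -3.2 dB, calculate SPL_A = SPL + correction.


A-weighting table: 500 Hz -> -3.2 dB correction
SPL_A = SPL + correction = 50.8 + (-3.2) = 47.6 dBA


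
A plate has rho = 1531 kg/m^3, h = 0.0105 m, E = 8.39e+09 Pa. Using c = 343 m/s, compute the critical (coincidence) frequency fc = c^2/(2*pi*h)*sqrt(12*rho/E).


12*rho/E = 12*1531/8.39e+09 = 2.18975e-06
sqrt(12*rho/E) = sqrt(2.18975e-06) = 0.00147978
c^2/(2*pi*h) = 343^2/(2*pi*0.0105) = 1.78328e+06
fc = 1.78328e+06 * 0.00147978 = 2638.9 Hz


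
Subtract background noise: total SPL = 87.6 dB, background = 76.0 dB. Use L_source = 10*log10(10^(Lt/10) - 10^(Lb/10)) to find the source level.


10^(87.6/10) = 5.7544e+08
10^(76.0/10) = 3.98107e+07
Difference = 5.7544e+08 - 3.98107e+07 = 5.35629e+08
L_source = 10*log10(5.35629e+08) = 87.289 dB


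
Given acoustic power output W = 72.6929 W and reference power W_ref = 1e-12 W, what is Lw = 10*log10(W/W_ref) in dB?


W / W_ref = 72.6929 / 1e-12 = 7.26929e+13
Lw = 10 * log10(7.26929e+13) = 138.61 dB


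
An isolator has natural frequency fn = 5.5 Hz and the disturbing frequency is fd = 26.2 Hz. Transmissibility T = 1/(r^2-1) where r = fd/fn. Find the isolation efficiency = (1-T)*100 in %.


r = 26.2 / 5.5 = 4.76364
r^2 - 1 = 4.76364^2 - 1 = 21.6923
T = 1/21.6923 = 0.0460993
Efficiency = (1 - 0.0460993)*100 = 95.39 %


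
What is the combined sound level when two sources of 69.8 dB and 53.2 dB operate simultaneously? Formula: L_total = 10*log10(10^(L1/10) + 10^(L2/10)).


10^(69.8/10) = 9.54993e+06
10^(53.2/10) = 208930
Sum = 9.54993e+06 + 208930 = 9.75886e+06
L_total = 10*log10(9.75886e+06) = 69.894 dB


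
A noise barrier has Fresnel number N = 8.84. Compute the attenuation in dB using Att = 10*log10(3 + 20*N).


3 + 20*N = 3 + 20*8.84 = 179.8
Att = 10*log10(179.8) = 22.548 dB


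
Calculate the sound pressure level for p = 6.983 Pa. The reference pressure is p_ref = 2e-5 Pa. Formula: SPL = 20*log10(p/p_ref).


p / p_ref = 6.983 / 2e-5 = 349150
SPL = 20 * log10(349150) = 110.86 dB


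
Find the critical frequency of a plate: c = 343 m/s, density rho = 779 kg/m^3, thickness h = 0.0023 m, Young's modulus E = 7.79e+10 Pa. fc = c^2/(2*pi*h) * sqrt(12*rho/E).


12*rho/E = 12*779/7.79e+10 = 1.2e-07
sqrt(12*rho/E) = sqrt(1.2e-07) = 0.00034641
c^2/(2*pi*h) = 343^2/(2*pi*0.0023) = 8.14105e+06
fc = 8.14105e+06 * 0.00034641 = 2820.1 Hz


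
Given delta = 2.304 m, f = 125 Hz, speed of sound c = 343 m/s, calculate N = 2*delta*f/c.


N = 2*delta*f/c = 2*delta/lambda, where lambda = c/f
lambda = 343 / 125 = 2.744 m
N = 2 * 2.304 / 2.744 = 1.6793


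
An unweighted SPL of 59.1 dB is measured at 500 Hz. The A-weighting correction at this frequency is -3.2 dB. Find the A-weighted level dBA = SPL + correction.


A-weighting table: 500 Hz -> -3.2 dB correction
SPL_A = SPL + correction = 59.1 + (-3.2) = 55.9 dBA


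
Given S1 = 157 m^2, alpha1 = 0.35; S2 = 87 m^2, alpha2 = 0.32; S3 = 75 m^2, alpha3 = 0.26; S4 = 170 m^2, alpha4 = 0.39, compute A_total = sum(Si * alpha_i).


157 * 0.35 = 54.95
87 * 0.32 = 27.84
75 * 0.26 = 19.5
170 * 0.39 = 66.3
A_total = 54.95 + 27.84 + 19.5 + 66.3 = 168.59 m^2


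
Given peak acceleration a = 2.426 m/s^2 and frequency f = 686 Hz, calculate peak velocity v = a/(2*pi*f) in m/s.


omega = 2*pi*f = 2*pi*686 = 4310.27 rad/s
v = a / omega = 2.426 / 4310.27 = 0.00056284 m/s


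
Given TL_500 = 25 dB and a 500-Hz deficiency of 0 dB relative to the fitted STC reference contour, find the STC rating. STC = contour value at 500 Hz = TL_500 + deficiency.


By ASTM E413, STC = value of the fitted reference contour at 500 Hz.
Contour value at 500 Hz = TL_500 + deficiency = 25 + 0 = 25
STC = 25


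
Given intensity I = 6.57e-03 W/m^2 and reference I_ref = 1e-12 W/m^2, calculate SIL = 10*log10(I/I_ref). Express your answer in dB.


I / I_ref = 6.57e-03 / 1e-12 = 6.57e+09
SIL = 10 * log10(6.57e+09) = 98.176 dB


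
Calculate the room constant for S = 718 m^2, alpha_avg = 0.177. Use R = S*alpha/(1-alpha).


R = 718 * 0.177 / (1 - 0.177) = 154.42 m^2


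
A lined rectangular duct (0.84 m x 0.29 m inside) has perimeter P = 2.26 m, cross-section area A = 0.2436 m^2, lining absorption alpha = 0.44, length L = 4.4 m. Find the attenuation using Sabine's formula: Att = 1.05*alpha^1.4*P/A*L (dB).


alpha^1.4 = 0.44^1.4 = 0.316835
Attenuation rate = 1.05 * alpha^1.4 * P / A
= 1.05 * 0.316835 * 2.26 / 0.2436 = 3.08641 dB/m
Total Att = 3.08641 * 4.4 = 13.58 dB


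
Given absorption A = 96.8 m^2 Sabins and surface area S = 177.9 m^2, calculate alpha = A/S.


Absorption coefficient = absorbed power / incident power
alpha = A / S = 96.8 / 177.9 = 0.54413


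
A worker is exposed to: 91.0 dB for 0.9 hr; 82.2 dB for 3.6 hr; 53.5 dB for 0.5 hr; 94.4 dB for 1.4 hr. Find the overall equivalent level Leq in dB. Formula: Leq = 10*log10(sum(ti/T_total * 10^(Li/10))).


T_total = 0.9 + 3.6 + 0.5 + 1.4 = 6.4 hr
(0.9/6.4) * 10^(91.0/10) = 1.77036e+08
(3.6/6.4) * 10^(82.2/10) = 9.33518e+07
(0.5/6.4) * 10^(53.5/10) = 17490
(1.4/6.4) * 10^(94.4/10) = 6.02488e+08
Sum = 1.77036e+08 + 9.33518e+07 + 17490 + 6.02488e+08 = 8.72893e+08
Leq = 10*log10(8.72893e+08) = 89.41 dB


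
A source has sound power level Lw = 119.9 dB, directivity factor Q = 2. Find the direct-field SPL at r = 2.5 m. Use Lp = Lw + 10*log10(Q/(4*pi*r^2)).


4*pi*r^2 = 4*pi*2.5^2 = 78.5398 m^2
Q / (4*pi*r^2) = 2 / 78.5398 = 0.0254648
Lp = 119.9 + 10*log10(0.0254648) = 103.96 dB


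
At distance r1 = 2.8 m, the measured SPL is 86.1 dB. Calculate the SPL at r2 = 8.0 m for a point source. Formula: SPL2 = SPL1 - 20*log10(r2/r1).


r2/r1 = 8.0/2.8 = 2.85714
Correction = 20*log10(2.85714) = 9.11863 dB
SPL2 = 86.1 - 9.11863 = 76.981 dB


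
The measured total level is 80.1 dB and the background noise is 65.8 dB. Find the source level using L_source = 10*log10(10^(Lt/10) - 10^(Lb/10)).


10^(80.1/10) = 1.02329e+08
10^(65.8/10) = 3.80189e+06
Difference = 1.02329e+08 - 3.80189e+06 = 9.85271e+07
L_source = 10*log10(9.85271e+07) = 79.936 dB


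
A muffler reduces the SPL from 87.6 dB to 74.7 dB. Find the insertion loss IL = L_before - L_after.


Insertion loss = SPL without muffler - SPL with muffler
IL = 87.6 - 74.7 = 12.9 dB


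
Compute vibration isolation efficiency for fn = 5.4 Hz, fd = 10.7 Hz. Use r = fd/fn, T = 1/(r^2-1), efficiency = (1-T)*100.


r = 10.7 / 5.4 = 1.98148
r^2 - 1 = 1.98148^2 - 1 = 2.92626
T = 1/2.92626 = 0.341733
Efficiency = (1 - 0.341733)*100 = 65.827 %


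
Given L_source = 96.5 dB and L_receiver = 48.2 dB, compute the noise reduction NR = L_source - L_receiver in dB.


NR = L_source - L_receiver (difference between source and receiving room levels)
NR = 96.5 - 48.2 = 48.3 dB


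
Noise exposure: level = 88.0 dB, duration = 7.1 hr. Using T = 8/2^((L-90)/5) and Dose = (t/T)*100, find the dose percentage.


T_allowed = 8 / 2^((88.0 - 90)/5) = 10.5561 hr
Dose = 7.1 / 10.5561 * 100 = 67.26 %


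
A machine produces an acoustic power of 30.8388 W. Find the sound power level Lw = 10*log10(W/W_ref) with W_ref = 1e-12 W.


W / W_ref = 30.8388 / 1e-12 = 3.08388e+13
Lw = 10 * log10(3.08388e+13) = 134.89 dB


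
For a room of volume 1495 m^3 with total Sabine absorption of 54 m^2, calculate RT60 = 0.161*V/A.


RT60 = 0.161 * 1495 / 54 = 4.4573 s


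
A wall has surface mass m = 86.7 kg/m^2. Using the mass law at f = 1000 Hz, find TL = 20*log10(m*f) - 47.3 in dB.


m * f = 86.7 * 1000 = 86700
20*log10(86700) = 98.7604 dB
TL = 98.7604 - 47.3 = 51.46 dB


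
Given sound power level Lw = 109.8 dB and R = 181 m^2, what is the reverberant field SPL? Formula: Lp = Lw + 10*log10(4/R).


4/R = 4/181 = 0.0220994
Lp = 109.8 + 10*log10(0.0220994) = 93.244 dB


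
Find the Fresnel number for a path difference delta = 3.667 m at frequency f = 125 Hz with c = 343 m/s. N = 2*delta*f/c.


N = 2*delta*f/c = 2*delta/lambda, where lambda = c/f
lambda = 343 / 125 = 2.744 m
N = 2 * 3.667 / 2.744 = 2.6727


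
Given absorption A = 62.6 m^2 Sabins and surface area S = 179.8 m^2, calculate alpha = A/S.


Absorption coefficient = absorbed power / incident power
alpha = A / S = 62.6 / 179.8 = 0.34816


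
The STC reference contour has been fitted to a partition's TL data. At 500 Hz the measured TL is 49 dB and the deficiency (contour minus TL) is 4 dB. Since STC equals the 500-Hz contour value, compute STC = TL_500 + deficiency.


By ASTM E413, STC = value of the fitted reference contour at 500 Hz.
Contour value at 500 Hz = TL_500 + deficiency = 49 + 4 = 53
STC = 53


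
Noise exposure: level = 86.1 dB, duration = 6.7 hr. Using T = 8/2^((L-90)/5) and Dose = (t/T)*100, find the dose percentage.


T_allowed = 8 / 2^((86.1 - 90)/5) = 13.737 hr
Dose = 6.7 / 13.737 * 100 = 48.773 %


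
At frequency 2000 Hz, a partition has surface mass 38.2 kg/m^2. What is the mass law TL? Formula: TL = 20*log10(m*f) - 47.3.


m * f = 38.2 * 2000 = 76400
20*log10(76400) = 97.6619 dB
TL = 97.6619 - 47.3 = 50.362 dB


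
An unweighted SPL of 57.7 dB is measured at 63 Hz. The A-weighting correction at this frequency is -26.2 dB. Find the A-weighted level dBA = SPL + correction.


A-weighting table: 63 Hz -> -26.2 dB correction
SPL_A = SPL + correction = 57.7 + (-26.2) = 31.5 dBA


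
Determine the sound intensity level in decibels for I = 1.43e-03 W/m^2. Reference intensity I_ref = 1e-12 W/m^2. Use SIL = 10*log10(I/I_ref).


I / I_ref = 1.43e-03 / 1e-12 = 1.43e+09
SIL = 10 * log10(1.43e+09) = 91.553 dB


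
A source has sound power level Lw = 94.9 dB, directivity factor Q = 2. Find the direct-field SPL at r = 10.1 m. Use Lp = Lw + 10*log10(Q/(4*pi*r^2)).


4*pi*r^2 = 4*pi*10.1^2 = 1281.9 m^2
Q / (4*pi*r^2) = 2 / 1281.9 = 0.00156018
Lp = 94.9 + 10*log10(0.00156018) = 66.832 dB


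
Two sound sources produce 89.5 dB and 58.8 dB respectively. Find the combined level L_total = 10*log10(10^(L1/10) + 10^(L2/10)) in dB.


10^(89.5/10) = 8.91251e+08
10^(58.8/10) = 758578
Sum = 8.91251e+08 + 758578 = 8.9201e+08
L_total = 10*log10(8.9201e+08) = 89.504 dB


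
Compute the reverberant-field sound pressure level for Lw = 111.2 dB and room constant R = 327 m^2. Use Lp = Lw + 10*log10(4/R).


4/R = 4/327 = 0.0122324
Lp = 111.2 + 10*log10(0.0122324) = 92.075 dB


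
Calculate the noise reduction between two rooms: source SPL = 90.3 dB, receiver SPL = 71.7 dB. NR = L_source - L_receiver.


NR = L_source - L_receiver (difference between source and receiving room levels)
NR = 90.3 - 71.7 = 18.6 dB


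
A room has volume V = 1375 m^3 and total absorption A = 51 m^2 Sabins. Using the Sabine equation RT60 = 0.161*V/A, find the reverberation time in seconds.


RT60 = 0.161 * 1375 / 51 = 4.3407 s


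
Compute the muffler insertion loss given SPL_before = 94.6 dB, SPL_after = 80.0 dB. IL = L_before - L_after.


Insertion loss = SPL without muffler - SPL with muffler
IL = 94.6 - 80.0 = 14.6 dB


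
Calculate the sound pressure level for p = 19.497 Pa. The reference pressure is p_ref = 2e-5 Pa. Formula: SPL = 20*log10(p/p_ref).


p / p_ref = 19.497 / 2e-5 = 974850
SPL = 20 * log10(974850) = 119.78 dB


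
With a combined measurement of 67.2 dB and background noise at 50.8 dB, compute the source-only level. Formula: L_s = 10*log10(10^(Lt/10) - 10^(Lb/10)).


10^(67.2/10) = 5.24807e+06
10^(50.8/10) = 120226
Difference = 5.24807e+06 - 120226 = 5.12784e+06
L_source = 10*log10(5.12784e+06) = 67.099 dB


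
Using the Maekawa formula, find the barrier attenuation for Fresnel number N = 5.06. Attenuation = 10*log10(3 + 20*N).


3 + 20*N = 3 + 20*5.06 = 104.2
Att = 10*log10(104.2) = 20.179 dB


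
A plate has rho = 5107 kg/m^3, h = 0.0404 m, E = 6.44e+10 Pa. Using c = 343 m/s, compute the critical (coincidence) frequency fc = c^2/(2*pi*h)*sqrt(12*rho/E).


12*rho/E = 12*5107/6.44e+10 = 9.51615e-07
sqrt(12*rho/E) = sqrt(9.51615e-07) = 0.000975508
c^2/(2*pi*h) = 343^2/(2*pi*0.0404) = 463476
fc = 463476 * 0.000975508 = 452.12 Hz


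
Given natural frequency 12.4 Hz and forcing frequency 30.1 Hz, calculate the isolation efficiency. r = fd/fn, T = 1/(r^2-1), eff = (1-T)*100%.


r = 30.1 / 12.4 = 2.42742
r^2 - 1 = 2.42742^2 - 1 = 4.89237
T = 1/4.89237 = 0.2044
Efficiency = (1 - 0.2044)*100 = 79.56 %


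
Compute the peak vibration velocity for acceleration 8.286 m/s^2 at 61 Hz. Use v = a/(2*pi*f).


omega = 2*pi*f = 2*pi*61 = 383.274 rad/s
v = a / omega = 8.286 / 383.274 = 0.021619 m/s


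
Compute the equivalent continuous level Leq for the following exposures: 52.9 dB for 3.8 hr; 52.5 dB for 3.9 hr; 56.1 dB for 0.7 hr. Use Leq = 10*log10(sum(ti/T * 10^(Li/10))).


T_total = 3.8 + 3.9 + 0.7 = 8.4 hr
(3.8/8.4) * 10^(52.9/10) = 88207.3
(3.9/8.4) * 10^(52.5/10) = 82563
(0.7/8.4) * 10^(56.1/10) = 33948.4
Sum = 88207.3 + 82563 + 33948.4 = 204719
Leq = 10*log10(204719) = 53.112 dB


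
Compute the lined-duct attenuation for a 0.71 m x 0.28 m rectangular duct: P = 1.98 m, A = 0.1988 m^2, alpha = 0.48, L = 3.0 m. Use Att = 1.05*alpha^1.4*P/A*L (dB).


alpha^1.4 = 0.48^1.4 = 0.35788
Attenuation rate = 1.05 * alpha^1.4 * P / A
= 1.05 * 0.35788 * 1.98 / 0.1988 = 3.74262 dB/m
Total Att = 3.74262 * 3.0 = 11.228 dB


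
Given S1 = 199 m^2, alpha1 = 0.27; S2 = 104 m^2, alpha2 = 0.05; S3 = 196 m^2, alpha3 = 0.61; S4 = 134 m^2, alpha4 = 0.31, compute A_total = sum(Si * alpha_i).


199 * 0.27 = 53.73
104 * 0.05 = 5.2
196 * 0.61 = 119.56
134 * 0.31 = 41.54
A_total = 53.73 + 5.2 + 119.56 + 41.54 = 220.03 m^2


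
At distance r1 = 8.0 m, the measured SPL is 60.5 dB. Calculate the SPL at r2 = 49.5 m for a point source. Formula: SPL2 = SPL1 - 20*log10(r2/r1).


r2/r1 = 49.5/8.0 = 6.1875
Correction = 20*log10(6.1875) = 15.8303 dB
SPL2 = 60.5 - 15.8303 = 44.67 dB


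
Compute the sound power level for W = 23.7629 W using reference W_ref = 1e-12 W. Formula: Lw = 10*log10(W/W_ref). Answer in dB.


W / W_ref = 23.7629 / 1e-12 = 2.37629e+13
Lw = 10 * log10(2.37629e+13) = 133.76 dB


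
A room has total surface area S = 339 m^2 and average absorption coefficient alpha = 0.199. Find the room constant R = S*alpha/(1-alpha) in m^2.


R = 339 * 0.199 / (1 - 0.199) = 84.221 m^2


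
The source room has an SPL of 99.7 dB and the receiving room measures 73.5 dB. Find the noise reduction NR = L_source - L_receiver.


NR = L_source - L_receiver (difference between source and receiving room levels)
NR = 99.7 - 73.5 = 26.2 dB


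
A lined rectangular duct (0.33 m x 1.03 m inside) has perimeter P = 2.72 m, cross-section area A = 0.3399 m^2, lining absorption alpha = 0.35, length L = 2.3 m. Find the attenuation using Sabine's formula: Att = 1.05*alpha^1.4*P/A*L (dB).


alpha^1.4 = 0.35^1.4 = 0.229983
Attenuation rate = 1.05 * alpha^1.4 * P / A
= 1.05 * 0.229983 * 2.72 / 0.3399 = 1.93243 dB/m
Total Att = 1.93243 * 2.3 = 4.4446 dB


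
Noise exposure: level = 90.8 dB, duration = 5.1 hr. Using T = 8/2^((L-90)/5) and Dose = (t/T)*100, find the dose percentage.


T_allowed = 8 / 2^((90.8 - 90)/5) = 7.1602 hr
Dose = 5.1 / 7.1602 * 100 = 71.227 %


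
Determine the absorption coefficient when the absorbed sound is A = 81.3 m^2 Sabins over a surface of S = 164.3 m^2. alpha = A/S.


Absorption coefficient = absorbed power / incident power
alpha = A / S = 81.3 / 164.3 = 0.49483


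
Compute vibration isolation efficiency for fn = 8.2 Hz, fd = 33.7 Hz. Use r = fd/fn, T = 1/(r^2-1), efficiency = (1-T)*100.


r = 33.7 / 8.2 = 4.10976
r^2 - 1 = 4.10976^2 - 1 = 15.8901
T = 1/15.8901 = 0.0629323
Efficiency = (1 - 0.0629323)*100 = 93.707 %


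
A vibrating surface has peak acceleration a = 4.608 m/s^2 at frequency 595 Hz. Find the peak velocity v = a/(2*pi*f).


omega = 2*pi*f = 2*pi*595 = 3738.5 rad/s
v = a / omega = 4.608 / 3738.5 = 0.0012326 m/s


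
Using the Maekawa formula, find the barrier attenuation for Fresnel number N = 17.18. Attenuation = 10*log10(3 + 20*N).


3 + 20*N = 3 + 20*17.18 = 346.6
Att = 10*log10(346.6) = 25.398 dB


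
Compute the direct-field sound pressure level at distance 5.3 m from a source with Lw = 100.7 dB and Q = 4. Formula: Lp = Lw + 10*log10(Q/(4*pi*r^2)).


4*pi*r^2 = 4*pi*5.3^2 = 352.989 m^2
Q / (4*pi*r^2) = 4 / 352.989 = 0.0113318
Lp = 100.7 + 10*log10(0.0113318) = 81.243 dB


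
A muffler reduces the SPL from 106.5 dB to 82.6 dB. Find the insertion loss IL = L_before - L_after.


Insertion loss = SPL without muffler - SPL with muffler
IL = 106.5 - 82.6 = 23.9 dB


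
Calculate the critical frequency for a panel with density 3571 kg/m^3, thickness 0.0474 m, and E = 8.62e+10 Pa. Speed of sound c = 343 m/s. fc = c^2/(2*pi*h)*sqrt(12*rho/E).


12*rho/E = 12*3571/8.62e+10 = 4.97123e-07
sqrt(12*rho/E) = sqrt(4.97123e-07) = 0.00070507
c^2/(2*pi*h) = 343^2/(2*pi*0.0474) = 395030
fc = 395030 * 0.00070507 = 278.52 Hz


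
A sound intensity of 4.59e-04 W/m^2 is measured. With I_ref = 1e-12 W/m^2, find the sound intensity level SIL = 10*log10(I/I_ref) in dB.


I / I_ref = 4.59e-04 / 1e-12 = 4.59e+08
SIL = 10 * log10(4.59e+08) = 86.618 dB


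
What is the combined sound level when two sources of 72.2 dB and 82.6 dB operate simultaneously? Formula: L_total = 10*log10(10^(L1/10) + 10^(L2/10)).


10^(72.2/10) = 1.65959e+07
10^(82.6/10) = 1.8197e+08
Sum = 1.65959e+07 + 1.8197e+08 = 1.98566e+08
L_total = 10*log10(1.98566e+08) = 82.979 dB


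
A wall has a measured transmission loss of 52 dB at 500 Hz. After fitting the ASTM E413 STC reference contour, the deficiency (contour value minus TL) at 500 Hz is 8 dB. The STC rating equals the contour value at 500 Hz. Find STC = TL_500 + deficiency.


By ASTM E413, STC = value of the fitted reference contour at 500 Hz.
Contour value at 500 Hz = TL_500 + deficiency = 52 + 8 = 60
STC = 60


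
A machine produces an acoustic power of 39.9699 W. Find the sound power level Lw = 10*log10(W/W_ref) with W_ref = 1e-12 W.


W / W_ref = 39.9699 / 1e-12 = 3.99699e+13
Lw = 10 * log10(3.99699e+13) = 136.02 dB


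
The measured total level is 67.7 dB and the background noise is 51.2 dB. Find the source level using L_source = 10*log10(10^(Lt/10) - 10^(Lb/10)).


10^(67.7/10) = 5.88844e+06
10^(51.2/10) = 131826
Difference = 5.88844e+06 - 131826 = 5.75661e+06
L_source = 10*log10(5.75661e+06) = 67.602 dB


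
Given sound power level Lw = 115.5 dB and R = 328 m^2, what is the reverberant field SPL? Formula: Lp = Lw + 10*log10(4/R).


4/R = 4/328 = 0.0121951
Lp = 115.5 + 10*log10(0.0121951) = 96.362 dB


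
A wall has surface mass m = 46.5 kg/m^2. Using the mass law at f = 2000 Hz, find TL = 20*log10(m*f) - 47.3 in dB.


m * f = 46.5 * 2000 = 93000
20*log10(93000) = 99.3697 dB
TL = 99.3697 - 47.3 = 52.07 dB


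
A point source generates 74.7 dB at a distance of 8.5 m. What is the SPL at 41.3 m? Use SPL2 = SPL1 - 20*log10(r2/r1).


r2/r1 = 41.3/8.5 = 4.85882
Correction = 20*log10(4.85882) = 13.7306 dB
SPL2 = 74.7 - 13.7306 = 60.969 dB


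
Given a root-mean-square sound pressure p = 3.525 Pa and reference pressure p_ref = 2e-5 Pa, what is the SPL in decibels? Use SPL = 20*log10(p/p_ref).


p / p_ref = 3.525 / 2e-5 = 176250
SPL = 20 * log10(176250) = 104.92 dB


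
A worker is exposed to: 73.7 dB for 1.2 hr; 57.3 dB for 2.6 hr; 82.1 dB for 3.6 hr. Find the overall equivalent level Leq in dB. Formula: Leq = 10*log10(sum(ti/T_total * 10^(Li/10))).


T_total = 1.2 + 2.6 + 3.6 = 7.4 hr
(1.2/7.4) * 10^(73.7/10) = 3.80145e+06
(2.6/7.4) * 10^(57.3/10) = 188687
(3.6/7.4) * 10^(82.1/10) = 7.88989e+07
Sum = 3.80145e+06 + 188687 + 7.88989e+07 = 8.2889e+07
Leq = 10*log10(8.2889e+07) = 79.185 dB


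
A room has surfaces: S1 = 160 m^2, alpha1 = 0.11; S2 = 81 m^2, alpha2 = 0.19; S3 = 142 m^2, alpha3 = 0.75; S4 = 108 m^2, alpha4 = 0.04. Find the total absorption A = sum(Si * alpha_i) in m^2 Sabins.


160 * 0.11 = 17.6
81 * 0.19 = 15.39
142 * 0.75 = 106.5
108 * 0.04 = 4.32
A_total = 17.6 + 15.39 + 106.5 + 4.32 = 143.81 m^2


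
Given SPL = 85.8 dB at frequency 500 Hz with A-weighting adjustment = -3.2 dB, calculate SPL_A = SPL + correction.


A-weighting table: 500 Hz -> -3.2 dB correction
SPL_A = SPL + correction = 85.8 + (-3.2) = 82.6 dBA


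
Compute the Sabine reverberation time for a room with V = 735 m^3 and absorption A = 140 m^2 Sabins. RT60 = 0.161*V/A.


RT60 = 0.161 * 735 / 140 = 0.84525 s


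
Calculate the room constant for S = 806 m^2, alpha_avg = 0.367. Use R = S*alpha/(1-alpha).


R = 806 * 0.367 / (1 - 0.367) = 467.3 m^2


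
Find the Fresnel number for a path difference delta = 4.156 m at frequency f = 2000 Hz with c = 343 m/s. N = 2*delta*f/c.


N = 2*delta*f/c = 2*delta/lambda, where lambda = c/f
lambda = 343 / 2000 = 0.1715 m
N = 2 * 4.156 / 0.1715 = 48.466


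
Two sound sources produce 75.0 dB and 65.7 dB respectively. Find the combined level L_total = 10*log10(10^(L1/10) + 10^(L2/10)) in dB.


10^(75.0/10) = 3.16228e+07
10^(65.7/10) = 3.71535e+06
Sum = 3.16228e+07 + 3.71535e+06 = 3.53382e+07
L_total = 10*log10(3.53382e+07) = 75.482 dB


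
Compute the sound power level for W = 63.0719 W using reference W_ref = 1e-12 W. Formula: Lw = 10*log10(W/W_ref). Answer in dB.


W / W_ref = 63.0719 / 1e-12 = 6.30719e+13
Lw = 10 * log10(6.30719e+13) = 138 dB


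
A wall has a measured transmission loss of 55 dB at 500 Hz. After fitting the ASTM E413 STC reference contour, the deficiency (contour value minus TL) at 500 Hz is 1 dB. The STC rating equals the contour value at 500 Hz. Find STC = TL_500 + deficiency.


By ASTM E413, STC = value of the fitted reference contour at 500 Hz.
Contour value at 500 Hz = TL_500 + deficiency = 55 + 1 = 56
STC = 56


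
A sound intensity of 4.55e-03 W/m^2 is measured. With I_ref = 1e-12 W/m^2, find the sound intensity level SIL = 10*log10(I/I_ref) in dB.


I / I_ref = 4.55e-03 / 1e-12 = 4.55e+09
SIL = 10 * log10(4.55e+09) = 96.58 dB


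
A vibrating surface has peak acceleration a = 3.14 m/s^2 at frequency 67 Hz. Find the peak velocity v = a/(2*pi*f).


omega = 2*pi*f = 2*pi*67 = 420.973 rad/s
v = a / omega = 3.14 / 420.973 = 0.0074589 m/s


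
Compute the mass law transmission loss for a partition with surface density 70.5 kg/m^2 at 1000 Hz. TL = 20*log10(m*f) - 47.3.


m * f = 70.5 * 1000 = 70500
20*log10(70500) = 96.9638 dB
TL = 96.9638 - 47.3 = 49.664 dB


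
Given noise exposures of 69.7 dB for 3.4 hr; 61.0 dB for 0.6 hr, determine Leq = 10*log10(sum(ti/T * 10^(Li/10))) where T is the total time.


T_total = 3.4 + 0.6 = 4.0 hr
(3.4/4.0) * 10^(69.7/10) = 7.93266e+06
(0.6/4.0) * 10^(61.0/10) = 188839
Sum = 7.93266e+06 + 188839 = 8.1215e+06
Leq = 10*log10(8.1215e+06) = 69.096 dB


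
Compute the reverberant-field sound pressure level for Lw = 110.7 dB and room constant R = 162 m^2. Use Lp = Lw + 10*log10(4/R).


4/R = 4/162 = 0.0246914
Lp = 110.7 + 10*log10(0.0246914) = 94.625 dB


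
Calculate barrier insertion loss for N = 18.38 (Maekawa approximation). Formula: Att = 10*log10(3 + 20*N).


3 + 20*N = 3 + 20*18.38 = 370.6
Att = 10*log10(370.6) = 25.689 dB


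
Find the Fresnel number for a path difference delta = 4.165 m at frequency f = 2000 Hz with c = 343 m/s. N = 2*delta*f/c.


N = 2*delta*f/c = 2*delta/lambda, where lambda = c/f
lambda = 343 / 2000 = 0.1715 m
N = 2 * 4.165 / 0.1715 = 48.571


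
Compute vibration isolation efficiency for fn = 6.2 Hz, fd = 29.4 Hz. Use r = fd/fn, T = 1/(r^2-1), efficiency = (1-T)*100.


r = 29.4 / 6.2 = 4.74194
r^2 - 1 = 4.74194^2 - 1 = 21.486
T = 1/21.486 = 0.0465419
Efficiency = (1 - 0.0465419)*100 = 95.346 %


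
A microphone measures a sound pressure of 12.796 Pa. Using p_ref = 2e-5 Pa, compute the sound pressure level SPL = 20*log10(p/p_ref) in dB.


p / p_ref = 12.796 / 2e-5 = 639800
SPL = 20 * log10(639800) = 116.12 dB


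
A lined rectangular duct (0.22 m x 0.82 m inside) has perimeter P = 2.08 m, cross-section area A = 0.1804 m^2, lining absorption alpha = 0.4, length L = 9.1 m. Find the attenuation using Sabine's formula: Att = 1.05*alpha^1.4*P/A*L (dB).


alpha^1.4 = 0.4^1.4 = 0.277258
Attenuation rate = 1.05 * alpha^1.4 * P / A
= 1.05 * 0.277258 * 2.08 / 0.1804 = 3.3566 dB/m
Total Att = 3.3566 * 9.1 = 30.545 dB


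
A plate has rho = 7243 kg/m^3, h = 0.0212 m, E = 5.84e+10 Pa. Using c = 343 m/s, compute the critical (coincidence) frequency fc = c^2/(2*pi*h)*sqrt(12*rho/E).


12*rho/E = 12*7243/5.84e+10 = 1.48829e-06
sqrt(12*rho/E) = sqrt(1.48829e-06) = 0.00121995
c^2/(2*pi*h) = 343^2/(2*pi*0.0212) = 883227
fc = 883227 * 0.00121995 = 1077.5 Hz


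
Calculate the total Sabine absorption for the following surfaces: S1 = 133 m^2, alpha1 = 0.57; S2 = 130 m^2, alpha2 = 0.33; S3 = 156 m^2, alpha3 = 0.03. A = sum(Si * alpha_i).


133 * 0.57 = 75.81
130 * 0.33 = 42.9
156 * 0.03 = 4.68
A_total = 75.81 + 42.9 + 4.68 = 123.39 m^2


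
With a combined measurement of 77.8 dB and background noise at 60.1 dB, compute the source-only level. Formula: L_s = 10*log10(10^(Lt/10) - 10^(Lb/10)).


10^(77.8/10) = 6.0256e+07
10^(60.1/10) = 1.02329e+06
Difference = 6.0256e+07 - 1.02329e+06 = 5.92327e+07
L_source = 10*log10(5.92327e+07) = 77.726 dB


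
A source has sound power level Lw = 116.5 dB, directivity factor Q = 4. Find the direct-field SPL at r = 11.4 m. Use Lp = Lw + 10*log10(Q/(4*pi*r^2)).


4*pi*r^2 = 4*pi*11.4^2 = 1633.13 m^2
Q / (4*pi*r^2) = 4 / 1633.13 = 0.00244928
Lp = 116.5 + 10*log10(0.00244928) = 90.39 dB


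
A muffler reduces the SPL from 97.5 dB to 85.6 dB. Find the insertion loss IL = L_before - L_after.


Insertion loss = SPL without muffler - SPL with muffler
IL = 97.5 - 85.6 = 11.9 dB


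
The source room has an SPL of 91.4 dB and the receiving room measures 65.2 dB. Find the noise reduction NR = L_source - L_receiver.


NR = L_source - L_receiver (difference between source and receiving room levels)
NR = 91.4 - 65.2 = 26.2 dB


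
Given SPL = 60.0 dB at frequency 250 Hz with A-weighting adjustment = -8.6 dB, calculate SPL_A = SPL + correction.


A-weighting table: 250 Hz -> -8.6 dB correction
SPL_A = SPL + correction = 60.0 + (-8.6) = 51.4 dBA


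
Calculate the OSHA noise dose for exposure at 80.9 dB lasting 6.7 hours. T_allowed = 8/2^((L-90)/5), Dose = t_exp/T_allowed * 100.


T_allowed = 8 / 2^((80.9 - 90)/5) = 28.2465 hr
Dose = 6.7 / 28.2465 * 100 = 23.72 %


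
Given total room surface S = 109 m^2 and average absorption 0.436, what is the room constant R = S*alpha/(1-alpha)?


R = 109 * 0.436 / (1 - 0.436) = 84.262 m^2


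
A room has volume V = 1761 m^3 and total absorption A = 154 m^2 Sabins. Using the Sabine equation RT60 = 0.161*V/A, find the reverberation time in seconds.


RT60 = 0.161 * 1761 / 154 = 1.841 s


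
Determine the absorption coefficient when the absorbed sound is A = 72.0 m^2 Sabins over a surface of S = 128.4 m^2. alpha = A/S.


Absorption coefficient = absorbed power / incident power
alpha = A / S = 72.0 / 128.4 = 0.56075


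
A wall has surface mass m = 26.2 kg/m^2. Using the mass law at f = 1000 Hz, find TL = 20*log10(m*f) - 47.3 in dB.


m * f = 26.2 * 1000 = 26200
20*log10(26200) = 88.366 dB
TL = 88.366 - 47.3 = 41.066 dB


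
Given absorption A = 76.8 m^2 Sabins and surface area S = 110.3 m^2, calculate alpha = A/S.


Absorption coefficient = absorbed power / incident power
alpha = A / S = 76.8 / 110.3 = 0.69628


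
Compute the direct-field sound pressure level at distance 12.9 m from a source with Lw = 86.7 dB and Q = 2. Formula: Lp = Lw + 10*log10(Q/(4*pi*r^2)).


4*pi*r^2 = 4*pi*12.9^2 = 2091.17 m^2
Q / (4*pi*r^2) = 2 / 2091.17 = 0.000956402
Lp = 86.7 + 10*log10(0.000956402) = 56.506 dB


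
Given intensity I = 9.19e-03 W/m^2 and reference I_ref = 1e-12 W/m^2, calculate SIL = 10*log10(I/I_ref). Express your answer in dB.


I / I_ref = 9.19e-03 / 1e-12 = 9.19e+09
SIL = 10 * log10(9.19e+09) = 99.633 dB


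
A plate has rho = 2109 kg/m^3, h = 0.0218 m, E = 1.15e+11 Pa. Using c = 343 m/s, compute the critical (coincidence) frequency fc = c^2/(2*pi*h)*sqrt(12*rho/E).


12*rho/E = 12*2109/1.15e+11 = 2.2007e-07
sqrt(12*rho/E) = sqrt(2.2007e-07) = 0.000469116
c^2/(2*pi*h) = 343^2/(2*pi*0.0218) = 858918
fc = 858918 * 0.000469116 = 402.93 Hz
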